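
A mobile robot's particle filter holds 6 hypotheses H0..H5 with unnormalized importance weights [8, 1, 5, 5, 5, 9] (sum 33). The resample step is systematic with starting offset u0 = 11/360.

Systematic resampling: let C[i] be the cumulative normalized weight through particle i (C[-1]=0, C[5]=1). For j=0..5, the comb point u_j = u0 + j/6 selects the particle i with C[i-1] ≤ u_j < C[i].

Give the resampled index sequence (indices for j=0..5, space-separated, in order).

C = [8/33, 3/11, 14/33, 19/33, 8/11, 1]
j=0: u_0=11/360 ∈ [0, 8/33) → index 0
j=1: u_1=71/360 ∈ [0, 8/33) → index 0
j=2: u_2=131/360 ∈ [3/11, 14/33) → index 2
j=3: u_3=191/360 ∈ [14/33, 19/33) → index 3
j=4: u_4=251/360 ∈ [19/33, 8/11) → index 4
j=5: u_5=311/360 ∈ [8/11, 1) → index 5

0 0 2 3 4 5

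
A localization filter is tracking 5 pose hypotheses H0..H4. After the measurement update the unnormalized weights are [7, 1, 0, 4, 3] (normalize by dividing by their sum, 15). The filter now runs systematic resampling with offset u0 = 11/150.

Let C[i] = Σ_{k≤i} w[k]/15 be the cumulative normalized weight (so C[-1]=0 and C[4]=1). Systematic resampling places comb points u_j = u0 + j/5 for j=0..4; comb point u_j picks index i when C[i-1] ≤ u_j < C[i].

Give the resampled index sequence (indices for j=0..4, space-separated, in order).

C = [7/15, 8/15, 8/15, 4/5, 1]
j=0: u_0=11/150 ∈ [0, 7/15) → index 0
j=1: u_1=41/150 ∈ [0, 7/15) → index 0
j=2: u_2=71/150 ∈ [7/15, 8/15) → index 1
j=3: u_3=101/150 ∈ [8/15, 4/5) → index 3
j=4: u_4=131/150 ∈ [4/5, 1) → index 4

0 0 1 3 4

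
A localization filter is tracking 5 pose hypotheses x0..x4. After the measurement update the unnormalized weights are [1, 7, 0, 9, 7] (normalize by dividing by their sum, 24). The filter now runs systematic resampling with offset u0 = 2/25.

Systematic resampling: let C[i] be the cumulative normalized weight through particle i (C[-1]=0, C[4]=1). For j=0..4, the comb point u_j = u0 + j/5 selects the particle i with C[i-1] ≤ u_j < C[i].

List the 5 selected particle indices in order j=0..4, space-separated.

1 1 3 3 4

C = [1/24, 1/3, 1/3, 17/24, 1]
j=0: u_0=2/25 ∈ [1/24, 1/3) → index 1
j=1: u_1=7/25 ∈ [1/24, 1/3) → index 1
j=2: u_2=12/25 ∈ [1/3, 17/24) → index 3
j=3: u_3=17/25 ∈ [1/3, 17/24) → index 3
j=4: u_4=22/25 ∈ [17/24, 1) → index 4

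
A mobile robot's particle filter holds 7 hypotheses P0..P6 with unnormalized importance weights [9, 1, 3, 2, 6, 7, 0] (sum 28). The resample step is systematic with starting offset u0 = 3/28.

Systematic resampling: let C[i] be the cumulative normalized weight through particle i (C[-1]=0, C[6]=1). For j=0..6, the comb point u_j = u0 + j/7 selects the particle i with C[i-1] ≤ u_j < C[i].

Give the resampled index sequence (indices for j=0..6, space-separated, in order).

0 0 2 4 4 5 5

C = [9/28, 5/14, 13/28, 15/28, 3/4, 1, 1]
j=0: u_0=3/28 ∈ [0, 9/28) → index 0
j=1: u_1=1/4 ∈ [0, 9/28) → index 0
j=2: u_2=11/28 ∈ [5/14, 13/28) → index 2
j=3: u_3=15/28 ∈ [15/28, 3/4) → index 4
j=4: u_4=19/28 ∈ [15/28, 3/4) → index 4
j=5: u_5=23/28 ∈ [3/4, 1) → index 5
j=6: u_6=27/28 ∈ [3/4, 1) → index 5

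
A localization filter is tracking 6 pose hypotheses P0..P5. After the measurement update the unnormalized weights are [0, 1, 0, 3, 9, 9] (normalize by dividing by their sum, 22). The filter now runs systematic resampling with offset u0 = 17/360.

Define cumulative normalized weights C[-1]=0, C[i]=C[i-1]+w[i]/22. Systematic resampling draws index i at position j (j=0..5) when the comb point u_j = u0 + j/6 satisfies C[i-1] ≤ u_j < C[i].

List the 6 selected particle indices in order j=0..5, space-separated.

3 4 4 4 5 5

C = [0, 1/22, 1/22, 2/11, 13/22, 1]
j=0: u_0=17/360 ∈ [1/22, 2/11) → index 3
j=1: u_1=77/360 ∈ [2/11, 13/22) → index 4
j=2: u_2=137/360 ∈ [2/11, 13/22) → index 4
j=3: u_3=197/360 ∈ [2/11, 13/22) → index 4
j=4: u_4=257/360 ∈ [13/22, 1) → index 5
j=5: u_5=317/360 ∈ [13/22, 1) → index 5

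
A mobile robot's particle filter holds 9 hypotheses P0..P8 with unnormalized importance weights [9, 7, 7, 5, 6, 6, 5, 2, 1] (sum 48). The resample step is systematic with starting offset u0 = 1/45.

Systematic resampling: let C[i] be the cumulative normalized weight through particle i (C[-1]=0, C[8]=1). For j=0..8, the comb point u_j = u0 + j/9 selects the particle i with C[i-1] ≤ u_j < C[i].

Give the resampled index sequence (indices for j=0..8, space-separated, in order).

C = [3/16, 1/3, 23/48, 7/12, 17/24, 5/6, 15/16, 47/48, 1]
j=0: u_0=1/45 ∈ [0, 3/16) → index 0
j=1: u_1=2/15 ∈ [0, 3/16) → index 0
j=2: u_2=11/45 ∈ [3/16, 1/3) → index 1
j=3: u_3=16/45 ∈ [1/3, 23/48) → index 2
j=4: u_4=7/15 ∈ [1/3, 23/48) → index 2
j=5: u_5=26/45 ∈ [23/48, 7/12) → index 3
j=6: u_6=31/45 ∈ [7/12, 17/24) → index 4
j=7: u_7=4/5 ∈ [17/24, 5/6) → index 5
j=8: u_8=41/45 ∈ [5/6, 15/16) → index 6

0 0 1 2 2 3 4 5 6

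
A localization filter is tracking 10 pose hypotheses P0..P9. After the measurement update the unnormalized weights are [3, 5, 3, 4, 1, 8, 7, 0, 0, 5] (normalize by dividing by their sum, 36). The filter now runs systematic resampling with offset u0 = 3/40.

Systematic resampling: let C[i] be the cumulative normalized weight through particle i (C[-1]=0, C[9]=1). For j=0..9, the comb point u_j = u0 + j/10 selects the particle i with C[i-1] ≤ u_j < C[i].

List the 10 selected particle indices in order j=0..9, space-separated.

C = [1/12, 2/9, 11/36, 5/12, 4/9, 2/3, 31/36, 31/36, 31/36, 1]
j=0: u_0=3/40 ∈ [0, 1/12) → index 0
j=1: u_1=7/40 ∈ [1/12, 2/9) → index 1
j=2: u_2=11/40 ∈ [2/9, 11/36) → index 2
j=3: u_3=3/8 ∈ [11/36, 5/12) → index 3
j=4: u_4=19/40 ∈ [4/9, 2/3) → index 5
j=5: u_5=23/40 ∈ [4/9, 2/3) → index 5
j=6: u_6=27/40 ∈ [2/3, 31/36) → index 6
j=7: u_7=31/40 ∈ [2/3, 31/36) → index 6
j=8: u_8=7/8 ∈ [31/36, 1) → index 9
j=9: u_9=39/40 ∈ [31/36, 1) → index 9

0 1 2 3 5 5 6 6 9 9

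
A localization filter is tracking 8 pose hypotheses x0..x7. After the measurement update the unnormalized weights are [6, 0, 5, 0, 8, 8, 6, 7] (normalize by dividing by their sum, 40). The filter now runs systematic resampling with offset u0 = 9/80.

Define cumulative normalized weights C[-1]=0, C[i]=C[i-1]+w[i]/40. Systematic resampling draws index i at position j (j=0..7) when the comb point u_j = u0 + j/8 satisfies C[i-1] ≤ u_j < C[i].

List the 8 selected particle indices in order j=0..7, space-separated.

0 2 4 5 5 6 7 7

C = [3/20, 3/20, 11/40, 11/40, 19/40, 27/40, 33/40, 1]
j=0: u_0=9/80 ∈ [0, 3/20) → index 0
j=1: u_1=19/80 ∈ [3/20, 11/40) → index 2
j=2: u_2=29/80 ∈ [11/40, 19/40) → index 4
j=3: u_3=39/80 ∈ [19/40, 27/40) → index 5
j=4: u_4=49/80 ∈ [19/40, 27/40) → index 5
j=5: u_5=59/80 ∈ [27/40, 33/40) → index 6
j=6: u_6=69/80 ∈ [33/40, 1) → index 7
j=7: u_7=79/80 ∈ [33/40, 1) → index 7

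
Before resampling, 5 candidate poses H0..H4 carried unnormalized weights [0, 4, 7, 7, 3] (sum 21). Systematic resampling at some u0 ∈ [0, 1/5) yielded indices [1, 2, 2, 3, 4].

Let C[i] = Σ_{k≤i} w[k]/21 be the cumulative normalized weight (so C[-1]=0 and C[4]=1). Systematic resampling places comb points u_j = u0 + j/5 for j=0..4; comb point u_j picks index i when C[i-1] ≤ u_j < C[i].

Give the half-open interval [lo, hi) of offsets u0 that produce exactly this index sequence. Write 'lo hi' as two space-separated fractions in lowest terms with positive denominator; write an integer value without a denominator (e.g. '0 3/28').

2/35 13/105

C = [0, 4/21, 11/21, 6/7, 1]
j=0 picked index 1: u0 ∈ [0, 4/21)
j=1 picked index 2: u0 ∈ [-1/105, 34/105)
j=2 picked index 2: u0 ∈ [-22/105, 13/105)
j=3 picked index 3: u0 ∈ [-8/105, 9/35)
j=4 picked index 4: u0 ∈ [2/35, 1/5)
intersection: [2/35, 13/105)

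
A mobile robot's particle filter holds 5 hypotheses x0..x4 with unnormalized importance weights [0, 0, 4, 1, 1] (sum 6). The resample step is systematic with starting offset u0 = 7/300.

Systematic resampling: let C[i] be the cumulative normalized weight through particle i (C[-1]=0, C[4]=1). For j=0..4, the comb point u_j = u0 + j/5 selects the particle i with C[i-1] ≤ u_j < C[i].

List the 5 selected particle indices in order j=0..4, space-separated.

C = [0, 0, 2/3, 5/6, 1]
j=0: u_0=7/300 ∈ [0, 2/3) → index 2
j=1: u_1=67/300 ∈ [0, 2/3) → index 2
j=2: u_2=127/300 ∈ [0, 2/3) → index 2
j=3: u_3=187/300 ∈ [0, 2/3) → index 2
j=4: u_4=247/300 ∈ [2/3, 5/6) → index 3

2 2 2 2 3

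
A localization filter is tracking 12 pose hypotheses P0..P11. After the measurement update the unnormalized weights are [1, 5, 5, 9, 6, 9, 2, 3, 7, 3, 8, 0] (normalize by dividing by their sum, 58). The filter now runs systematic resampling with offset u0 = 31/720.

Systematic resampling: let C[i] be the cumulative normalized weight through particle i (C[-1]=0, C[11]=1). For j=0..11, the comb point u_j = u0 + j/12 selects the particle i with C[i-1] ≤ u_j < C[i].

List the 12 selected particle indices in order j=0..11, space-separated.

C = [1/58, 3/29, 11/58, 10/29, 13/29, 35/58, 37/58, 20/29, 47/58, 25/29, 1, 1]
j=0: u_0=31/720 ∈ [1/58, 3/29) → index 1
j=1: u_1=91/720 ∈ [3/29, 11/58) → index 2
j=2: u_2=151/720 ∈ [11/58, 10/29) → index 3
j=3: u_3=211/720 ∈ [11/58, 10/29) → index 3
j=4: u_4=271/720 ∈ [10/29, 13/29) → index 4
j=5: u_5=331/720 ∈ [13/29, 35/58) → index 5
j=6: u_6=391/720 ∈ [13/29, 35/58) → index 5
j=7: u_7=451/720 ∈ [35/58, 37/58) → index 6
j=8: u_8=511/720 ∈ [20/29, 47/58) → index 8
j=9: u_9=571/720 ∈ [20/29, 47/58) → index 8
j=10: u_10=631/720 ∈ [25/29, 1) → index 10
j=11: u_11=691/720 ∈ [25/29, 1) → index 10

1 2 3 3 4 5 5 6 8 8 10 10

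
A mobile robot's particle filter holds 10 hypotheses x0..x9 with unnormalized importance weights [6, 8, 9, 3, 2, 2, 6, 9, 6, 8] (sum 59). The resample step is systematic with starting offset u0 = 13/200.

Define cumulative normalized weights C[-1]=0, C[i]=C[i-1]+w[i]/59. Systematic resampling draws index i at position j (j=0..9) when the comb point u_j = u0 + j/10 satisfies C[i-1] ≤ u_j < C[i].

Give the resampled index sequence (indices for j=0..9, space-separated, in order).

0 1 2 2 4 6 7 8 9 9

C = [6/59, 14/59, 23/59, 26/59, 28/59, 30/59, 36/59, 45/59, 51/59, 1]
j=0: u_0=13/200 ∈ [0, 6/59) → index 0
j=1: u_1=33/200 ∈ [6/59, 14/59) → index 1
j=2: u_2=53/200 ∈ [14/59, 23/59) → index 2
j=3: u_3=73/200 ∈ [14/59, 23/59) → index 2
j=4: u_4=93/200 ∈ [26/59, 28/59) → index 4
j=5: u_5=113/200 ∈ [30/59, 36/59) → index 6
j=6: u_6=133/200 ∈ [36/59, 45/59) → index 7
j=7: u_7=153/200 ∈ [45/59, 51/59) → index 8
j=8: u_8=173/200 ∈ [51/59, 1) → index 9
j=9: u_9=193/200 ∈ [51/59, 1) → index 9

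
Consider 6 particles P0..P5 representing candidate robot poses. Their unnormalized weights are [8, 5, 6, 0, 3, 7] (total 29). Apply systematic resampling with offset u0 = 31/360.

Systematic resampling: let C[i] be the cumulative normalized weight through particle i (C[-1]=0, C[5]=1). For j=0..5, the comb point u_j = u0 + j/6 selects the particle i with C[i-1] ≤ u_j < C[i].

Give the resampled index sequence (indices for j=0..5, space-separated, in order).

C = [8/29, 13/29, 19/29, 19/29, 22/29, 1]
j=0: u_0=31/360 ∈ [0, 8/29) → index 0
j=1: u_1=91/360 ∈ [0, 8/29) → index 0
j=2: u_2=151/360 ∈ [8/29, 13/29) → index 1
j=3: u_3=211/360 ∈ [13/29, 19/29) → index 2
j=4: u_4=271/360 ∈ [19/29, 22/29) → index 4
j=5: u_5=331/360 ∈ [22/29, 1) → index 5

0 0 1 2 4 5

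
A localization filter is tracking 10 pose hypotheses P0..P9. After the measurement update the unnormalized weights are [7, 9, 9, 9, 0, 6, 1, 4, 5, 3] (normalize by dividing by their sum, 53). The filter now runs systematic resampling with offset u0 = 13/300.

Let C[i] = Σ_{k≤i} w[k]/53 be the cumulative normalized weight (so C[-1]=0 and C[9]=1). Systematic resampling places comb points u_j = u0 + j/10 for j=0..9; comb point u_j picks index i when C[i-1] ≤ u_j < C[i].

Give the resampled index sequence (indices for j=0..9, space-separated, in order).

0 1 1 2 2 3 5 5 7 8

C = [7/53, 16/53, 25/53, 34/53, 34/53, 40/53, 41/53, 45/53, 50/53, 1]
j=0: u_0=13/300 ∈ [0, 7/53) → index 0
j=1: u_1=43/300 ∈ [7/53, 16/53) → index 1
j=2: u_2=73/300 ∈ [7/53, 16/53) → index 1
j=3: u_3=103/300 ∈ [16/53, 25/53) → index 2
j=4: u_4=133/300 ∈ [16/53, 25/53) → index 2
j=5: u_5=163/300 ∈ [25/53, 34/53) → index 3
j=6: u_6=193/300 ∈ [34/53, 40/53) → index 5
j=7: u_7=223/300 ∈ [34/53, 40/53) → index 5
j=8: u_8=253/300 ∈ [41/53, 45/53) → index 7
j=9: u_9=283/300 ∈ [45/53, 50/53) → index 8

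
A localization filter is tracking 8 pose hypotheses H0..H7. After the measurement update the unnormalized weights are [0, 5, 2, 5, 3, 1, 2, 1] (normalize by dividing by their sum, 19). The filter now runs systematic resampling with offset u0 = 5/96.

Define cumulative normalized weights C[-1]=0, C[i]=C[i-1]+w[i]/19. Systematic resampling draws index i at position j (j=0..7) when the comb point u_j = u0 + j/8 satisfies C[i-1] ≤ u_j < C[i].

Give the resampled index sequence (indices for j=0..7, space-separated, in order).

C = [0, 5/19, 7/19, 12/19, 15/19, 16/19, 18/19, 1]
j=0: u_0=5/96 ∈ [0, 5/19) → index 1
j=1: u_1=17/96 ∈ [0, 5/19) → index 1
j=2: u_2=29/96 ∈ [5/19, 7/19) → index 2
j=3: u_3=41/96 ∈ [7/19, 12/19) → index 3
j=4: u_4=53/96 ∈ [7/19, 12/19) → index 3
j=5: u_5=65/96 ∈ [12/19, 15/19) → index 4
j=6: u_6=77/96 ∈ [15/19, 16/19) → index 5
j=7: u_7=89/96 ∈ [16/19, 18/19) → index 6

1 1 2 3 3 4 5 6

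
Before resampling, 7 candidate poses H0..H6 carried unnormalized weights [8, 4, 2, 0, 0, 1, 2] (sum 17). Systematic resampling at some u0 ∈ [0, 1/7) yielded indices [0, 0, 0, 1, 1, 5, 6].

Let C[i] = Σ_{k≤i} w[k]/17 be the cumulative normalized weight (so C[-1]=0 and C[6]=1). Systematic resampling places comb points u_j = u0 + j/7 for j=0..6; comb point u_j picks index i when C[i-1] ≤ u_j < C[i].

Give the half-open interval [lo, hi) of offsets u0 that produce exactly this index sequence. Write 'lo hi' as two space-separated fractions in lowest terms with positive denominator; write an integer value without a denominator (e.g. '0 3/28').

13/119 16/119

C = [8/17, 12/17, 14/17, 14/17, 14/17, 15/17, 1]
j=0 picked index 0: u0 ∈ [0, 8/17)
j=1 picked index 0: u0 ∈ [-1/7, 39/119)
j=2 picked index 0: u0 ∈ [-2/7, 22/119)
j=3 picked index 1: u0 ∈ [5/119, 33/119)
j=4 picked index 1: u0 ∈ [-12/119, 16/119)
j=5 picked index 5: u0 ∈ [13/119, 20/119)
j=6 picked index 6: u0 ∈ [3/119, 1/7)
intersection: [13/119, 16/119)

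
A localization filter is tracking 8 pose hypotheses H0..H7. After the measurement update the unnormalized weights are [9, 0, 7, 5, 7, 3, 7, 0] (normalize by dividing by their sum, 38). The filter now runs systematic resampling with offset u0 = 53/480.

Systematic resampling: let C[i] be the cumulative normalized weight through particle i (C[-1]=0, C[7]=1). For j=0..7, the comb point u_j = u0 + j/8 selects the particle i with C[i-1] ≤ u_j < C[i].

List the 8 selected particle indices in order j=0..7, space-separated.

0 0 2 3 4 4 6 6

C = [9/38, 9/38, 8/19, 21/38, 14/19, 31/38, 1, 1]
j=0: u_0=53/480 ∈ [0, 9/38) → index 0
j=1: u_1=113/480 ∈ [0, 9/38) → index 0
j=2: u_2=173/480 ∈ [9/38, 8/19) → index 2
j=3: u_3=233/480 ∈ [8/19, 21/38) → index 3
j=4: u_4=293/480 ∈ [21/38, 14/19) → index 4
j=5: u_5=353/480 ∈ [21/38, 14/19) → index 4
j=6: u_6=413/480 ∈ [31/38, 1) → index 6
j=7: u_7=473/480 ∈ [31/38, 1) → index 6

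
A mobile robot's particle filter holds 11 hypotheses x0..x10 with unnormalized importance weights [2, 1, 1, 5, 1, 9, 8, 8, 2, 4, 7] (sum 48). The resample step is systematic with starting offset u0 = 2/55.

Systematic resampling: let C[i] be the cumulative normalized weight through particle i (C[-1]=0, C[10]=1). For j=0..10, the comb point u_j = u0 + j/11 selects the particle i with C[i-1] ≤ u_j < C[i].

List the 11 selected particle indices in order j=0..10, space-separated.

0 3 5 5 6 6 7 7 8 10 10

C = [1/24, 1/16, 1/12, 3/16, 5/24, 19/48, 9/16, 35/48, 37/48, 41/48, 1]
j=0: u_0=2/55 ∈ [0, 1/24) → index 0
j=1: u_1=7/55 ∈ [1/12, 3/16) → index 3
j=2: u_2=12/55 ∈ [5/24, 19/48) → index 5
j=3: u_3=17/55 ∈ [5/24, 19/48) → index 5
j=4: u_4=2/5 ∈ [19/48, 9/16) → index 6
j=5: u_5=27/55 ∈ [19/48, 9/16) → index 6
j=6: u_6=32/55 ∈ [9/16, 35/48) → index 7
j=7: u_7=37/55 ∈ [9/16, 35/48) → index 7
j=8: u_8=42/55 ∈ [35/48, 37/48) → index 8
j=9: u_9=47/55 ∈ [41/48, 1) → index 10
j=10: u_10=52/55 ∈ [41/48, 1) → index 10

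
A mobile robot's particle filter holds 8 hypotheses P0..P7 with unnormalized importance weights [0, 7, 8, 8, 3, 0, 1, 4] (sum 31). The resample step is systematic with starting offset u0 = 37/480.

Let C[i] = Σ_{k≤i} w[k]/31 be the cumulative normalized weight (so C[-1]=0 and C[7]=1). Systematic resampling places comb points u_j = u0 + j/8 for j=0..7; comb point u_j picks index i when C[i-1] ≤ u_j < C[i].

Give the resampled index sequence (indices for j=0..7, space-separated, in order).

C = [0, 7/31, 15/31, 23/31, 26/31, 26/31, 27/31, 1]
j=0: u_0=37/480 ∈ [0, 7/31) → index 1
j=1: u_1=97/480 ∈ [0, 7/31) → index 1
j=2: u_2=157/480 ∈ [7/31, 15/31) → index 2
j=3: u_3=217/480 ∈ [7/31, 15/31) → index 2
j=4: u_4=277/480 ∈ [15/31, 23/31) → index 3
j=5: u_5=337/480 ∈ [15/31, 23/31) → index 3
j=6: u_6=397/480 ∈ [23/31, 26/31) → index 4
j=7: u_7=457/480 ∈ [27/31, 1) → index 7

1 1 2 2 3 3 4 7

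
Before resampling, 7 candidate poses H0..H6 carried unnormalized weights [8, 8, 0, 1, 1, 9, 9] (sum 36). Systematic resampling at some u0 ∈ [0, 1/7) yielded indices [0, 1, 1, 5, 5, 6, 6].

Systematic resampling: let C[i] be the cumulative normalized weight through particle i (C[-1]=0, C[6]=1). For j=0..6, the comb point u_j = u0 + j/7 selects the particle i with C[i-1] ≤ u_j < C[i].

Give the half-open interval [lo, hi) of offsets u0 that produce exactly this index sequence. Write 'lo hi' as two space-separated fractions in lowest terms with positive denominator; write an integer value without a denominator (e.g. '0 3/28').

C = [2/9, 4/9, 4/9, 17/36, 1/2, 3/4, 1]
j=0 picked index 0: u0 ∈ [0, 2/9)
j=1 picked index 1: u0 ∈ [5/63, 19/63)
j=2 picked index 1: u0 ∈ [-4/63, 10/63)
j=3 picked index 5: u0 ∈ [1/14, 9/28)
j=4 picked index 5: u0 ∈ [-1/14, 5/28)
j=5 picked index 6: u0 ∈ [1/28, 2/7)
j=6 picked index 6: u0 ∈ [-3/28, 1/7)
intersection: [5/63, 1/7)

5/63 1/7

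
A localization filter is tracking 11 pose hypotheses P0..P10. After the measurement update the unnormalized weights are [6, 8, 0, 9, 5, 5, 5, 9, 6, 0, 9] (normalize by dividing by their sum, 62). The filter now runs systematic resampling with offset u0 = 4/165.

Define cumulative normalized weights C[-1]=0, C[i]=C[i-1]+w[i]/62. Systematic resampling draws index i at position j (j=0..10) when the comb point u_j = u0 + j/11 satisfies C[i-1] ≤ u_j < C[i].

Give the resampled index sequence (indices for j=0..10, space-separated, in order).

C = [3/31, 7/31, 7/31, 23/62, 14/31, 33/62, 19/31, 47/62, 53/62, 53/62, 1]
j=0: u_0=4/165 ∈ [0, 3/31) → index 0
j=1: u_1=19/165 ∈ [3/31, 7/31) → index 1
j=2: u_2=34/165 ∈ [3/31, 7/31) → index 1
j=3: u_3=49/165 ∈ [7/31, 23/62) → index 3
j=4: u_4=64/165 ∈ [23/62, 14/31) → index 4
j=5: u_5=79/165 ∈ [14/31, 33/62) → index 5
j=6: u_6=94/165 ∈ [33/62, 19/31) → index 6
j=7: u_7=109/165 ∈ [19/31, 47/62) → index 7
j=8: u_8=124/165 ∈ [19/31, 47/62) → index 7
j=9: u_9=139/165 ∈ [47/62, 53/62) → index 8
j=10: u_10=14/15 ∈ [53/62, 1) → index 10

0 1 1 3 4 5 6 7 7 8 10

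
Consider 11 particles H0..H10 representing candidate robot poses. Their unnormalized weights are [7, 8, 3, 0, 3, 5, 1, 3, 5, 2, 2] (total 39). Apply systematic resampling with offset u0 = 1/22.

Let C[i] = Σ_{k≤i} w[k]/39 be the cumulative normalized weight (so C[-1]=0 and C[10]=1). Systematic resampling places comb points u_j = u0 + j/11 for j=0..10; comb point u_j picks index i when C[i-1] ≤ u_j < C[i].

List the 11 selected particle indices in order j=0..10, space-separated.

0 0 1 1 2 4 5 6 8 8 10

C = [7/39, 5/13, 6/13, 6/13, 7/13, 2/3, 9/13, 10/13, 35/39, 37/39, 1]
j=0: u_0=1/22 ∈ [0, 7/39) → index 0
j=1: u_1=3/22 ∈ [0, 7/39) → index 0
j=2: u_2=5/22 ∈ [7/39, 5/13) → index 1
j=3: u_3=7/22 ∈ [7/39, 5/13) → index 1
j=4: u_4=9/22 ∈ [5/13, 6/13) → index 2
j=5: u_5=1/2 ∈ [6/13, 7/13) → index 4
j=6: u_6=13/22 ∈ [7/13, 2/3) → index 5
j=7: u_7=15/22 ∈ [2/3, 9/13) → index 6
j=8: u_8=17/22 ∈ [10/13, 35/39) → index 8
j=9: u_9=19/22 ∈ [10/13, 35/39) → index 8
j=10: u_10=21/22 ∈ [37/39, 1) → index 10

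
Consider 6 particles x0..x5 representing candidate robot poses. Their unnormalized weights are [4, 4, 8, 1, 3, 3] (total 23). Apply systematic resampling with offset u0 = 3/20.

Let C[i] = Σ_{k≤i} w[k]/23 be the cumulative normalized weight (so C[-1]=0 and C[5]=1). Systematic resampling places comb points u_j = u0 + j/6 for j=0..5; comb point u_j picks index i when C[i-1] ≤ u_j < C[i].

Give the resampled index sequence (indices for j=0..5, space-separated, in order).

C = [4/23, 8/23, 16/23, 17/23, 20/23, 1]
j=0: u_0=3/20 ∈ [0, 4/23) → index 0
j=1: u_1=19/60 ∈ [4/23, 8/23) → index 1
j=2: u_2=29/60 ∈ [8/23, 16/23) → index 2
j=3: u_3=13/20 ∈ [8/23, 16/23) → index 2
j=4: u_4=49/60 ∈ [17/23, 20/23) → index 4
j=5: u_5=59/60 ∈ [20/23, 1) → index 5

0 1 2 2 4 5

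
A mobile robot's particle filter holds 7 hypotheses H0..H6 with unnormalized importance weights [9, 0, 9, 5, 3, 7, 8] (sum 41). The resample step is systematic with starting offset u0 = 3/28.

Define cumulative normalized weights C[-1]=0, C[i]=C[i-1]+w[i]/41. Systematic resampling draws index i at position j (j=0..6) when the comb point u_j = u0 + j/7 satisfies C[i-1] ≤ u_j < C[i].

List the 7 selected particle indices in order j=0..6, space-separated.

C = [9/41, 9/41, 18/41, 23/41, 26/41, 33/41, 1]
j=0: u_0=3/28 ∈ [0, 9/41) → index 0
j=1: u_1=1/4 ∈ [9/41, 18/41) → index 2
j=2: u_2=11/28 ∈ [9/41, 18/41) → index 2
j=3: u_3=15/28 ∈ [18/41, 23/41) → index 3
j=4: u_4=19/28 ∈ [26/41, 33/41) → index 5
j=5: u_5=23/28 ∈ [33/41, 1) → index 6
j=6: u_6=27/28 ∈ [33/41, 1) → index 6

0 2 2 3 5 6 6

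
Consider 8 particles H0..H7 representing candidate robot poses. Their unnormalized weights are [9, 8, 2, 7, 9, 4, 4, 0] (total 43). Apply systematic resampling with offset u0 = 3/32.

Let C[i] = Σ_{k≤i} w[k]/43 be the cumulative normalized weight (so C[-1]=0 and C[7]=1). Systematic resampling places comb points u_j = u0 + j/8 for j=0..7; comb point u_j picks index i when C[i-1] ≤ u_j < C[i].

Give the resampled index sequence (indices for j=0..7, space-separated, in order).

C = [9/43, 17/43, 19/43, 26/43, 35/43, 39/43, 1, 1]
j=0: u_0=3/32 ∈ [0, 9/43) → index 0
j=1: u_1=7/32 ∈ [9/43, 17/43) → index 1
j=2: u_2=11/32 ∈ [9/43, 17/43) → index 1
j=3: u_3=15/32 ∈ [19/43, 26/43) → index 3
j=4: u_4=19/32 ∈ [19/43, 26/43) → index 3
j=5: u_5=23/32 ∈ [26/43, 35/43) → index 4
j=6: u_6=27/32 ∈ [35/43, 39/43) → index 5
j=7: u_7=31/32 ∈ [39/43, 1) → index 6

0 1 1 3 3 4 5 6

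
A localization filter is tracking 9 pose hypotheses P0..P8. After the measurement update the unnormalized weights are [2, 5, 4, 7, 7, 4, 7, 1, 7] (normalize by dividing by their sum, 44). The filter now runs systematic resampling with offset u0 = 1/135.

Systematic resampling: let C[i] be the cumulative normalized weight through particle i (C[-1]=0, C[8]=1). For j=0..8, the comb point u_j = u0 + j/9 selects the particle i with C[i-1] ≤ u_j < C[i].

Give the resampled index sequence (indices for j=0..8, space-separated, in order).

C = [1/22, 7/44, 1/4, 9/22, 25/44, 29/44, 9/11, 37/44, 1]
j=0: u_0=1/135 ∈ [0, 1/22) → index 0
j=1: u_1=16/135 ∈ [1/22, 7/44) → index 1
j=2: u_2=31/135 ∈ [7/44, 1/4) → index 2
j=3: u_3=46/135 ∈ [1/4, 9/22) → index 3
j=4: u_4=61/135 ∈ [9/22, 25/44) → index 4
j=5: u_5=76/135 ∈ [9/22, 25/44) → index 4
j=6: u_6=91/135 ∈ [29/44, 9/11) → index 6
j=7: u_7=106/135 ∈ [29/44, 9/11) → index 6
j=8: u_8=121/135 ∈ [37/44, 1) → index 8

0 1 2 3 4 4 6 6 8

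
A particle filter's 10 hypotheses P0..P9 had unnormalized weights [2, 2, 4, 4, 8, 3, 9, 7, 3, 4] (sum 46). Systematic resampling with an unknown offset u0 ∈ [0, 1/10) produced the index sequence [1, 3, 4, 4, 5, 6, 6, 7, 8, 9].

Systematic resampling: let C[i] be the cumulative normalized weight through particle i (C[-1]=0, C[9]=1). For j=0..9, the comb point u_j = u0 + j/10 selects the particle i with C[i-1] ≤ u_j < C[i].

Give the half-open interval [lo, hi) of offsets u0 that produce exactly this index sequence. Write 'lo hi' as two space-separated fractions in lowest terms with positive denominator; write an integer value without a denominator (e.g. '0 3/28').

17/230 2/23

C = [1/23, 2/23, 4/23, 6/23, 10/23, 1/2, 16/23, 39/46, 21/23, 1]
j=0 picked index 1: u0 ∈ [1/23, 2/23)
j=1 picked index 3: u0 ∈ [17/230, 37/230)
j=2 picked index 4: u0 ∈ [7/115, 27/115)
j=3 picked index 4: u0 ∈ [-9/230, 31/230)
j=4 picked index 5: u0 ∈ [4/115, 1/10)
j=5 picked index 6: u0 ∈ [0, 9/46)
j=6 picked index 6: u0 ∈ [-1/10, 11/115)
j=7 picked index 7: u0 ∈ [-1/230, 17/115)
j=8 picked index 8: u0 ∈ [11/230, 13/115)
j=9 picked index 9: u0 ∈ [3/230, 1/10)
intersection: [17/230, 2/23)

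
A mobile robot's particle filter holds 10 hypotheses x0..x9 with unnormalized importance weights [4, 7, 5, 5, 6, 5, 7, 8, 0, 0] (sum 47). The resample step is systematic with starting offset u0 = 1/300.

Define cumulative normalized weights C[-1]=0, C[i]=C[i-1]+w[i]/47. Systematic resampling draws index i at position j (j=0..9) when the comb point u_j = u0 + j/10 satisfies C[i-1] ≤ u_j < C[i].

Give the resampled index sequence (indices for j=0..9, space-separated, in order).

0 1 1 2 3 4 5 6 6 7

C = [4/47, 11/47, 16/47, 21/47, 27/47, 32/47, 39/47, 1, 1, 1]
j=0: u_0=1/300 ∈ [0, 4/47) → index 0
j=1: u_1=31/300 ∈ [4/47, 11/47) → index 1
j=2: u_2=61/300 ∈ [4/47, 11/47) → index 1
j=3: u_3=91/300 ∈ [11/47, 16/47) → index 2
j=4: u_4=121/300 ∈ [16/47, 21/47) → index 3
j=5: u_5=151/300 ∈ [21/47, 27/47) → index 4
j=6: u_6=181/300 ∈ [27/47, 32/47) → index 5
j=7: u_7=211/300 ∈ [32/47, 39/47) → index 6
j=8: u_8=241/300 ∈ [32/47, 39/47) → index 6
j=9: u_9=271/300 ∈ [39/47, 1) → index 7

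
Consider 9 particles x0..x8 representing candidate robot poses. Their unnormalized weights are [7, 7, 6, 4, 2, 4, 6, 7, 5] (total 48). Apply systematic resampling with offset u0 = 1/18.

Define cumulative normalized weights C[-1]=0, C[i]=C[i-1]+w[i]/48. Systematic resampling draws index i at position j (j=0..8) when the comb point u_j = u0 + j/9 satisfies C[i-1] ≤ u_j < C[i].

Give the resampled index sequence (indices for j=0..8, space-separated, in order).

C = [7/48, 7/24, 5/12, 1/2, 13/24, 5/8, 3/4, 43/48, 1]
j=0: u_0=1/18 ∈ [0, 7/48) → index 0
j=1: u_1=1/6 ∈ [7/48, 7/24) → index 1
j=2: u_2=5/18 ∈ [7/48, 7/24) → index 1
j=3: u_3=7/18 ∈ [7/24, 5/12) → index 2
j=4: u_4=1/2 ∈ [1/2, 13/24) → index 4
j=5: u_5=11/18 ∈ [13/24, 5/8) → index 5
j=6: u_6=13/18 ∈ [5/8, 3/4) → index 6
j=7: u_7=5/6 ∈ [3/4, 43/48) → index 7
j=8: u_8=17/18 ∈ [43/48, 1) → index 8

0 1 1 2 4 5 6 7 8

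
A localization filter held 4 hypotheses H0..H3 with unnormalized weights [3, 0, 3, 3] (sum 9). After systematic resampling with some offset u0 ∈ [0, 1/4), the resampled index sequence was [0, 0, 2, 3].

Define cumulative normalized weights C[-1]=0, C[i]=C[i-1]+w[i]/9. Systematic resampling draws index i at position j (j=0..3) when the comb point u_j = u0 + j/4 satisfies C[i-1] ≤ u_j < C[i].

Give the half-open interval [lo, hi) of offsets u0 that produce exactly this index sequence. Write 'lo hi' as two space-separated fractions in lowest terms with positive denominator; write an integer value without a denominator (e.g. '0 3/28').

0 1/12

C = [1/3, 1/3, 2/3, 1]
j=0 picked index 0: u0 ∈ [0, 1/3)
j=1 picked index 0: u0 ∈ [-1/4, 1/12)
j=2 picked index 2: u0 ∈ [-1/6, 1/6)
j=3 picked index 3: u0 ∈ [-1/12, 1/4)
intersection: [0, 1/12)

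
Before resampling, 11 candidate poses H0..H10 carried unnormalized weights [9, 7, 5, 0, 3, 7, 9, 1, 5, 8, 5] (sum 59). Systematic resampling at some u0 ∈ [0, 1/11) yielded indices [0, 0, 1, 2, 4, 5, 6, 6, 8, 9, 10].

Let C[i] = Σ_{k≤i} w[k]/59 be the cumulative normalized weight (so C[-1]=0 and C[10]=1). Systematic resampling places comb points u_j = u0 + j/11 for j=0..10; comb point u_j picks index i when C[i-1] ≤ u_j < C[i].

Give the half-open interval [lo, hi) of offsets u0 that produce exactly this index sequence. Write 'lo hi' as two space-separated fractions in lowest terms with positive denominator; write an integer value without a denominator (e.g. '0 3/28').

C = [9/59, 16/59, 21/59, 21/59, 24/59, 31/59, 40/59, 41/59, 46/59, 54/59, 1]
j=0 picked index 0: u0 ∈ [0, 9/59)
j=1 picked index 0: u0 ∈ [-1/11, 40/649)
j=2 picked index 1: u0 ∈ [-19/649, 58/649)
j=3 picked index 2: u0 ∈ [-1/649, 54/649)
j=4 picked index 4: u0 ∈ [-5/649, 28/649)
j=5 picked index 5: u0 ∈ [-31/649, 46/649)
j=6 picked index 6: u0 ∈ [-13/649, 86/649)
j=7 picked index 6: u0 ∈ [-72/649, 27/649)
j=8 picked index 8: u0 ∈ [-21/649, 34/649)
j=9 picked index 9: u0 ∈ [-25/649, 63/649)
j=10 picked index 10: u0 ∈ [4/649, 1/11)
intersection: [4/649, 27/649)

4/649 27/649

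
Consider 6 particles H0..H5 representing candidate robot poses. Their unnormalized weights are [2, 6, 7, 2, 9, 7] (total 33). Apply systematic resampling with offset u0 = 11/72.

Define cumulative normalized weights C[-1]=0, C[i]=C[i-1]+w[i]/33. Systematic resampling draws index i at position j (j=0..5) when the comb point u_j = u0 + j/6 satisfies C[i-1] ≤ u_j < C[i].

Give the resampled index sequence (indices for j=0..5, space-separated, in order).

C = [2/33, 8/33, 5/11, 17/33, 26/33, 1]
j=0: u_0=11/72 ∈ [2/33, 8/33) → index 1
j=1: u_1=23/72 ∈ [8/33, 5/11) → index 2
j=2: u_2=35/72 ∈ [5/11, 17/33) → index 3
j=3: u_3=47/72 ∈ [17/33, 26/33) → index 4
j=4: u_4=59/72 ∈ [26/33, 1) → index 5
j=5: u_5=71/72 ∈ [26/33, 1) → index 5

1 2 3 4 5 5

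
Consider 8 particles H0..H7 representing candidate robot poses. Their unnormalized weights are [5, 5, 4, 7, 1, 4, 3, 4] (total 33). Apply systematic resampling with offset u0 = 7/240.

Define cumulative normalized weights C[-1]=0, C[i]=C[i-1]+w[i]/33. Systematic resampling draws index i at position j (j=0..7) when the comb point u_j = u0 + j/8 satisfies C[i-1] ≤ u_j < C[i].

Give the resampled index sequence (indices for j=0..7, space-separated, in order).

C = [5/33, 10/33, 14/33, 7/11, 2/3, 26/33, 29/33, 1]
j=0: u_0=7/240 ∈ [0, 5/33) → index 0
j=1: u_1=37/240 ∈ [5/33, 10/33) → index 1
j=2: u_2=67/240 ∈ [5/33, 10/33) → index 1
j=3: u_3=97/240 ∈ [10/33, 14/33) → index 2
j=4: u_4=127/240 ∈ [14/33, 7/11) → index 3
j=5: u_5=157/240 ∈ [7/11, 2/3) → index 4
j=6: u_6=187/240 ∈ [2/3, 26/33) → index 5
j=7: u_7=217/240 ∈ [29/33, 1) → index 7

0 1 1 2 3 4 5 7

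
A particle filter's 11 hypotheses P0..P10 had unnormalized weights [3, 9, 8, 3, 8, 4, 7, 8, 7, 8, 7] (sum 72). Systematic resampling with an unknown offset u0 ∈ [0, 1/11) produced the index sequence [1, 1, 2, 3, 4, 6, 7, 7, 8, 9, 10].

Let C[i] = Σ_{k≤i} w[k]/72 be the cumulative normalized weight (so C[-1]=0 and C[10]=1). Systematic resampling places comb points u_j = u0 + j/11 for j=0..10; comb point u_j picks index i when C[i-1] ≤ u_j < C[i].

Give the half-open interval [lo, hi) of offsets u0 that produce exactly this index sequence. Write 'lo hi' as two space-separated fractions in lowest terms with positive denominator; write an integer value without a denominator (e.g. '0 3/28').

1/24 37/792

C = [1/24, 1/6, 5/18, 23/72, 31/72, 35/72, 7/12, 25/36, 19/24, 65/72, 1]
j=0 picked index 1: u0 ∈ [1/24, 1/6)
j=1 picked index 1: u0 ∈ [-13/264, 5/66)
j=2 picked index 2: u0 ∈ [-1/66, 19/198)
j=3 picked index 3: u0 ∈ [1/198, 37/792)
j=4 picked index 4: u0 ∈ [-35/792, 53/792)
j=5 picked index 6: u0 ∈ [25/792, 17/132)
j=6 picked index 7: u0 ∈ [5/132, 59/396)
j=7 picked index 7: u0 ∈ [-7/132, 23/396)
j=8 picked index 8: u0 ∈ [-13/396, 17/264)
j=9 picked index 9: u0 ∈ [-7/264, 67/792)
j=10 picked index 10: u0 ∈ [-5/792, 1/11)
intersection: [1/24, 37/792)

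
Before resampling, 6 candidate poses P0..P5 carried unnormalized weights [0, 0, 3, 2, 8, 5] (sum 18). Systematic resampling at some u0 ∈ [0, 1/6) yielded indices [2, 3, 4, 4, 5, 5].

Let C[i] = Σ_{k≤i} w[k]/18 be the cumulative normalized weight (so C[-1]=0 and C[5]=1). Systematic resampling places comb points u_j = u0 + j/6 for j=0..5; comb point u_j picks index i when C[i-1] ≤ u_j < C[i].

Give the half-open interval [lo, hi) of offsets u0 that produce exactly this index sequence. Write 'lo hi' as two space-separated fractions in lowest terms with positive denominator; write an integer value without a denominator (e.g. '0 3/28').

C = [0, 0, 1/6, 5/18, 13/18, 1]
j=0 picked index 2: u0 ∈ [0, 1/6)
j=1 picked index 3: u0 ∈ [0, 1/9)
j=2 picked index 4: u0 ∈ [-1/18, 7/18)
j=3 picked index 4: u0 ∈ [-2/9, 2/9)
j=4 picked index 5: u0 ∈ [1/18, 1/3)
j=5 picked index 5: u0 ∈ [-1/9, 1/6)
intersection: [1/18, 1/9)

1/18 1/9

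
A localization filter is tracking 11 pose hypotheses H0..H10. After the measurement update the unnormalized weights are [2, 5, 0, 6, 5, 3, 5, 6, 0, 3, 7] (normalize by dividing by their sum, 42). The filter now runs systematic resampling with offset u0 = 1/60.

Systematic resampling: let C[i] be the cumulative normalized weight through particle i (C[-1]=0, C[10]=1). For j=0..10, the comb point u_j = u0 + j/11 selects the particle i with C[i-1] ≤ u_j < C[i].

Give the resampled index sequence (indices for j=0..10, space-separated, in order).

C = [1/21, 1/6, 1/6, 13/42, 3/7, 1/2, 13/21, 16/21, 16/21, 5/6, 1]
j=0: u_0=1/60 ∈ [0, 1/21) → index 0
j=1: u_1=71/660 ∈ [1/21, 1/6) → index 1
j=2: u_2=131/660 ∈ [1/6, 13/42) → index 3
j=3: u_3=191/660 ∈ [1/6, 13/42) → index 3
j=4: u_4=251/660 ∈ [13/42, 3/7) → index 4
j=5: u_5=311/660 ∈ [3/7, 1/2) → index 5
j=6: u_6=371/660 ∈ [1/2, 13/21) → index 6
j=7: u_7=431/660 ∈ [13/21, 16/21) → index 7
j=8: u_8=491/660 ∈ [13/21, 16/21) → index 7
j=9: u_9=551/660 ∈ [5/6, 1) → index 10
j=10: u_10=611/660 ∈ [5/6, 1) → index 10

0 1 3 3 4 5 6 7 7 10 10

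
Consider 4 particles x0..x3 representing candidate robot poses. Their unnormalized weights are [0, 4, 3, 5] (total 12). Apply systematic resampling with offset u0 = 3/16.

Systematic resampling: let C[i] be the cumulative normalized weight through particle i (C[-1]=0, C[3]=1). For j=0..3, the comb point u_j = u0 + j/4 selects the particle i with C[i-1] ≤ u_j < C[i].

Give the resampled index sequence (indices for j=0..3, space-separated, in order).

1 2 3 3

C = [0, 1/3, 7/12, 1]
j=0: u_0=3/16 ∈ [0, 1/3) → index 1
j=1: u_1=7/16 ∈ [1/3, 7/12) → index 2
j=2: u_2=11/16 ∈ [7/12, 1) → index 3
j=3: u_3=15/16 ∈ [7/12, 1) → index 3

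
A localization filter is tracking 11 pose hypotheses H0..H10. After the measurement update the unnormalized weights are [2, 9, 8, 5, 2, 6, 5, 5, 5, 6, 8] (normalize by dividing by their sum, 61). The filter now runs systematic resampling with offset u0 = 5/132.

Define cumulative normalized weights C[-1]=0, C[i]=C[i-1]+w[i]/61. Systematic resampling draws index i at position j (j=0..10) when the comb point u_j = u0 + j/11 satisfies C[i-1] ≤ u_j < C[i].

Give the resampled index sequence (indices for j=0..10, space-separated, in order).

C = [2/61, 11/61, 19/61, 24/61, 26/61, 32/61, 37/61, 42/61, 47/61, 53/61, 1]
j=0: u_0=5/132 ∈ [2/61, 11/61) → index 1
j=1: u_1=17/132 ∈ [2/61, 11/61) → index 1
j=2: u_2=29/132 ∈ [11/61, 19/61) → index 2
j=3: u_3=41/132 ∈ [11/61, 19/61) → index 2
j=4: u_4=53/132 ∈ [24/61, 26/61) → index 4
j=5: u_5=65/132 ∈ [26/61, 32/61) → index 5
j=6: u_6=7/12 ∈ [32/61, 37/61) → index 6
j=7: u_7=89/132 ∈ [37/61, 42/61) → index 7
j=8: u_8=101/132 ∈ [42/61, 47/61) → index 8
j=9: u_9=113/132 ∈ [47/61, 53/61) → index 9
j=10: u_10=125/132 ∈ [53/61, 1) → index 10

1 1 2 2 4 5 6 7 8 9 10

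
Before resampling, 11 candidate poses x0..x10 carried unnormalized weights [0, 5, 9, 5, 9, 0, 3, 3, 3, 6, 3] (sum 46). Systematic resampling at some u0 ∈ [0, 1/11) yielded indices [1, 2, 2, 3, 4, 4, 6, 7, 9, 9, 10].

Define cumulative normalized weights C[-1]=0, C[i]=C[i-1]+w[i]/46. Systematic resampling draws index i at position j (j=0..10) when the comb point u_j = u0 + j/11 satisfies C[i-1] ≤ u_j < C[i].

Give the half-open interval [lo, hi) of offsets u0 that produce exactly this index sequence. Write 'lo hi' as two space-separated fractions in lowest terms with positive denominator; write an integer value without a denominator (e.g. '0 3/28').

C = [0, 5/46, 7/23, 19/46, 14/23, 14/23, 31/46, 17/23, 37/46, 43/46, 1]
j=0 picked index 1: u0 ∈ [0, 5/46)
j=1 picked index 2: u0 ∈ [9/506, 54/253)
j=2 picked index 2: u0 ∈ [-37/506, 31/253)
j=3 picked index 3: u0 ∈ [8/253, 71/506)
j=4 picked index 4: u0 ∈ [25/506, 62/253)
j=5 picked index 4: u0 ∈ [-21/506, 39/253)
j=6 picked index 6: u0 ∈ [16/253, 65/506)
j=7 picked index 7: u0 ∈ [19/506, 26/253)
j=8 picked index 9: u0 ∈ [39/506, 105/506)
j=9 picked index 9: u0 ∈ [-7/506, 59/506)
j=10 picked index 10: u0 ∈ [13/506, 1/11)
intersection: [39/506, 1/11)

39/506 1/11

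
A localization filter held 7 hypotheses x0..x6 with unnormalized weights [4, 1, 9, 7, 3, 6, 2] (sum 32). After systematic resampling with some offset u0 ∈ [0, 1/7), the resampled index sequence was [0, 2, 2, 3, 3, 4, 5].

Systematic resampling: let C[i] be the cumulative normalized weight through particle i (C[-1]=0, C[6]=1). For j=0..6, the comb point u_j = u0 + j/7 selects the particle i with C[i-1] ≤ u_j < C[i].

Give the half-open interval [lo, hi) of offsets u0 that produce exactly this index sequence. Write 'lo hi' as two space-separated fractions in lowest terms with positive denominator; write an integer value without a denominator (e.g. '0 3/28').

C = [1/8, 5/32, 7/16, 21/32, 3/4, 15/16, 1]
j=0 picked index 0: u0 ∈ [0, 1/8)
j=1 picked index 2: u0 ∈ [3/224, 33/112)
j=2 picked index 2: u0 ∈ [-29/224, 17/112)
j=3 picked index 3: u0 ∈ [1/112, 51/224)
j=4 picked index 3: u0 ∈ [-15/112, 19/224)
j=5 picked index 4: u0 ∈ [-13/224, 1/28)
j=6 picked index 5: u0 ∈ [-3/28, 9/112)
intersection: [3/224, 1/28)

3/224 1/28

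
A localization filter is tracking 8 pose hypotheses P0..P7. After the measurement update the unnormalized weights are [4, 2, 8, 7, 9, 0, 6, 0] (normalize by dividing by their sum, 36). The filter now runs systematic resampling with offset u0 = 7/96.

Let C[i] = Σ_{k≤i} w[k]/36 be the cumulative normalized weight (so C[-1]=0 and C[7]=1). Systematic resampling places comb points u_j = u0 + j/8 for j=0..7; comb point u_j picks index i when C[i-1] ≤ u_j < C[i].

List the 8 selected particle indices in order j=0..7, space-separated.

0 2 2 3 3 4 4 6

C = [1/9, 1/6, 7/18, 7/12, 5/6, 5/6, 1, 1]
j=0: u_0=7/96 ∈ [0, 1/9) → index 0
j=1: u_1=19/96 ∈ [1/6, 7/18) → index 2
j=2: u_2=31/96 ∈ [1/6, 7/18) → index 2
j=3: u_3=43/96 ∈ [7/18, 7/12) → index 3
j=4: u_4=55/96 ∈ [7/18, 7/12) → index 3
j=5: u_5=67/96 ∈ [7/12, 5/6) → index 4
j=6: u_6=79/96 ∈ [7/12, 5/6) → index 4
j=7: u_7=91/96 ∈ [5/6, 1) → index 6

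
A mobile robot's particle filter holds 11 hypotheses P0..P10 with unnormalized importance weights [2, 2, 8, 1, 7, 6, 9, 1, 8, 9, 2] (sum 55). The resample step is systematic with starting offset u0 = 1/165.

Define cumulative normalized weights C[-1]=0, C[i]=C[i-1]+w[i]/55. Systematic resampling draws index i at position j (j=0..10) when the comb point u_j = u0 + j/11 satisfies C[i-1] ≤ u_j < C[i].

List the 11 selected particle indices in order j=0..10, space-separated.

0 2 2 4 5 5 6 7 8 9 9

C = [2/55, 4/55, 12/55, 13/55, 4/11, 26/55, 7/11, 36/55, 4/5, 53/55, 1]
j=0: u_0=1/165 ∈ [0, 2/55) → index 0
j=1: u_1=16/165 ∈ [4/55, 12/55) → index 2
j=2: u_2=31/165 ∈ [4/55, 12/55) → index 2
j=3: u_3=46/165 ∈ [13/55, 4/11) → index 4
j=4: u_4=61/165 ∈ [4/11, 26/55) → index 5
j=5: u_5=76/165 ∈ [4/11, 26/55) → index 5
j=6: u_6=91/165 ∈ [26/55, 7/11) → index 6
j=7: u_7=106/165 ∈ [7/11, 36/55) → index 7
j=8: u_8=11/15 ∈ [36/55, 4/5) → index 8
j=9: u_9=136/165 ∈ [4/5, 53/55) → index 9
j=10: u_10=151/165 ∈ [4/5, 53/55) → index 9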